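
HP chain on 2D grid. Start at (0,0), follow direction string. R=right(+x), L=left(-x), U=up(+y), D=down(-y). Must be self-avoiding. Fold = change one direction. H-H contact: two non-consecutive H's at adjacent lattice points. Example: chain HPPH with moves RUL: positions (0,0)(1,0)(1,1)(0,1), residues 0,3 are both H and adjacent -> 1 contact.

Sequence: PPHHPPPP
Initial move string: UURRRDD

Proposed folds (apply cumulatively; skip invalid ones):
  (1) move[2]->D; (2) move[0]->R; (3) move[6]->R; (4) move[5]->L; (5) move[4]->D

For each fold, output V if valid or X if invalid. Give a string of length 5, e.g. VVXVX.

Answer: XVVXV

Derivation:
Initial: UURRRDD -> [(0, 0), (0, 1), (0, 2), (1, 2), (2, 2), (3, 2), (3, 1), (3, 0)]
Fold 1: move[2]->D => UUDRRDD INVALID (collision), skipped
Fold 2: move[0]->R => RURRRDD VALID
Fold 3: move[6]->R => RURRRDR VALID
Fold 4: move[5]->L => RURRRLR INVALID (collision), skipped
Fold 5: move[4]->D => RURRDDR VALID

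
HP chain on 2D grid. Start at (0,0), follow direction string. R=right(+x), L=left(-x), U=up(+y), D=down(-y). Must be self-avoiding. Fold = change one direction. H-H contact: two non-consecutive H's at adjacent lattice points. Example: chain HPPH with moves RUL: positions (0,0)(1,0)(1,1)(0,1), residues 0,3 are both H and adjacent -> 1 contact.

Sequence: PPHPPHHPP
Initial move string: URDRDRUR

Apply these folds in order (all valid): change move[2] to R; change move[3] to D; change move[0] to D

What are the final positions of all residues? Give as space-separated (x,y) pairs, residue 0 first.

Answer: (0,0) (0,-1) (1,-1) (2,-1) (2,-2) (2,-3) (3,-3) (3,-2) (4,-2)

Derivation:
Initial moves: URDRDRUR
Fold: move[2]->R => URRRDRUR (positions: [(0, 0), (0, 1), (1, 1), (2, 1), (3, 1), (3, 0), (4, 0), (4, 1), (5, 1)])
Fold: move[3]->D => URRDDRUR (positions: [(0, 0), (0, 1), (1, 1), (2, 1), (2, 0), (2, -1), (3, -1), (3, 0), (4, 0)])
Fold: move[0]->D => DRRDDRUR (positions: [(0, 0), (0, -1), (1, -1), (2, -1), (2, -2), (2, -3), (3, -3), (3, -2), (4, -2)])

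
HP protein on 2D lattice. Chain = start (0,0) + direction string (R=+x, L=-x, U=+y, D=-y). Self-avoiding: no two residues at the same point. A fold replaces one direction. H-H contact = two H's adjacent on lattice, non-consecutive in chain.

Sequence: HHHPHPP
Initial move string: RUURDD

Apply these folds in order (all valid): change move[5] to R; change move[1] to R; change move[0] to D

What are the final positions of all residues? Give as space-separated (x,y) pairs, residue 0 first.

Answer: (0,0) (0,-1) (1,-1) (1,0) (2,0) (2,-1) (3,-1)

Derivation:
Initial moves: RUURDD
Fold: move[5]->R => RUURDR (positions: [(0, 0), (1, 0), (1, 1), (1, 2), (2, 2), (2, 1), (3, 1)])
Fold: move[1]->R => RRURDR (positions: [(0, 0), (1, 0), (2, 0), (2, 1), (3, 1), (3, 0), (4, 0)])
Fold: move[0]->D => DRURDR (positions: [(0, 0), (0, -1), (1, -1), (1, 0), (2, 0), (2, -1), (3, -1)])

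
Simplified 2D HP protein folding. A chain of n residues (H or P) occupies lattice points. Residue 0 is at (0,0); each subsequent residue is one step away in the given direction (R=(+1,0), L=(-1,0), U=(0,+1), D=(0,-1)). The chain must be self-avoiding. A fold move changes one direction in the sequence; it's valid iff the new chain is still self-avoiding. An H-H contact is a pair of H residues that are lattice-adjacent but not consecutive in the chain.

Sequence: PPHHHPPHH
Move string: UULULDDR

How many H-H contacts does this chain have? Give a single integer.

Positions: [(0, 0), (0, 1), (0, 2), (-1, 2), (-1, 3), (-2, 3), (-2, 2), (-2, 1), (-1, 1)]
H-H contact: residue 3 @(-1,2) - residue 8 @(-1, 1)

Answer: 1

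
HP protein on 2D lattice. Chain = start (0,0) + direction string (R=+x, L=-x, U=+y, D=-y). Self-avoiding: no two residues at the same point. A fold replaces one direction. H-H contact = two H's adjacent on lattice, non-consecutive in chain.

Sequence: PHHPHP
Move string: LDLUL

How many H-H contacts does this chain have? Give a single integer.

Answer: 1

Derivation:
Positions: [(0, 0), (-1, 0), (-1, -1), (-2, -1), (-2, 0), (-3, 0)]
H-H contact: residue 1 @(-1,0) - residue 4 @(-2, 0)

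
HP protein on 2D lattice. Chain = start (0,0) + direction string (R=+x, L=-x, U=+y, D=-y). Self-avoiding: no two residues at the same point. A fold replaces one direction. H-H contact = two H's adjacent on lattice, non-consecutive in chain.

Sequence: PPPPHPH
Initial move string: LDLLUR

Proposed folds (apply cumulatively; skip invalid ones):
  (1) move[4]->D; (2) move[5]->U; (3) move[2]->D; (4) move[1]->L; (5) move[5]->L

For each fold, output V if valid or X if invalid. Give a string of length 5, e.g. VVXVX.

Answer: VXVVV

Derivation:
Initial: LDLLUR -> [(0, 0), (-1, 0), (-1, -1), (-2, -1), (-3, -1), (-3, 0), (-2, 0)]
Fold 1: move[4]->D => LDLLDR VALID
Fold 2: move[5]->U => LDLLDU INVALID (collision), skipped
Fold 3: move[2]->D => LDDLDR VALID
Fold 4: move[1]->L => LLDLDR VALID
Fold 5: move[5]->L => LLDLDL VALID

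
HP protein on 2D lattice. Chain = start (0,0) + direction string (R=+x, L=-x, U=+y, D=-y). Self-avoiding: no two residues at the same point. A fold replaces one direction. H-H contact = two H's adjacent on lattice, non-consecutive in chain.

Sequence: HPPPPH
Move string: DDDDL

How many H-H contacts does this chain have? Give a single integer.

Answer: 0

Derivation:
Positions: [(0, 0), (0, -1), (0, -2), (0, -3), (0, -4), (-1, -4)]
No H-H contacts found.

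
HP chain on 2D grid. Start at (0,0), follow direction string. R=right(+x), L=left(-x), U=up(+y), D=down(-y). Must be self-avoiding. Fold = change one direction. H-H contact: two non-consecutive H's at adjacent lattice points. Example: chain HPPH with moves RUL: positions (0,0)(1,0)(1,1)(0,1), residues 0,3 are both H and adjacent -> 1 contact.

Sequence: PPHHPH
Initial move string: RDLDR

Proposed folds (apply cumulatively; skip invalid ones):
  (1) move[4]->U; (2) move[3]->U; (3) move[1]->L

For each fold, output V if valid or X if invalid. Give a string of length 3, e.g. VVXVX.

Answer: XXX

Derivation:
Initial: RDLDR -> [(0, 0), (1, 0), (1, -1), (0, -1), (0, -2), (1, -2)]
Fold 1: move[4]->U => RDLDU INVALID (collision), skipped
Fold 2: move[3]->U => RDLUR INVALID (collision), skipped
Fold 3: move[1]->L => RLLDR INVALID (collision), skipped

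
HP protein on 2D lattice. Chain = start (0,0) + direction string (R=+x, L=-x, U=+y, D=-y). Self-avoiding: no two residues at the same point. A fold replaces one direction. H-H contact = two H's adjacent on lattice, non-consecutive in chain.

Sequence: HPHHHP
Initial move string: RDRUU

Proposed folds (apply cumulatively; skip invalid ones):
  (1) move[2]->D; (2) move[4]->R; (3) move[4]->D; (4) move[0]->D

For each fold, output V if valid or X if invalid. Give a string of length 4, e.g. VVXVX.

Initial: RDRUU -> [(0, 0), (1, 0), (1, -1), (2, -1), (2, 0), (2, 1)]
Fold 1: move[2]->D => RDDUU INVALID (collision), skipped
Fold 2: move[4]->R => RDRUR VALID
Fold 3: move[4]->D => RDRUD INVALID (collision), skipped
Fold 4: move[0]->D => DDRUR VALID

Answer: XVXV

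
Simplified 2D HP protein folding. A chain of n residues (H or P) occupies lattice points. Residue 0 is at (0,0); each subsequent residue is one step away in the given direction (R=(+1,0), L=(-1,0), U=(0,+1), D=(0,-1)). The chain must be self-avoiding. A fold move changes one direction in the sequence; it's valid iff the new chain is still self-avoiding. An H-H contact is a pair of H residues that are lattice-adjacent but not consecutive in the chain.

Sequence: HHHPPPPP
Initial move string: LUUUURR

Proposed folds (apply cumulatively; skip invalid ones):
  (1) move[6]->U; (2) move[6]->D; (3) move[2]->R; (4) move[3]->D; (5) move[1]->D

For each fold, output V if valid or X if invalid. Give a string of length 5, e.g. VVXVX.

Initial: LUUUURR -> [(0, 0), (-1, 0), (-1, 1), (-1, 2), (-1, 3), (-1, 4), (0, 4), (1, 4)]
Fold 1: move[6]->U => LUUUURU VALID
Fold 2: move[6]->D => LUUUURD VALID
Fold 3: move[2]->R => LURUURD VALID
Fold 4: move[3]->D => LURDURD INVALID (collision), skipped
Fold 5: move[1]->D => LDRUURD INVALID (collision), skipped

Answer: VVVXX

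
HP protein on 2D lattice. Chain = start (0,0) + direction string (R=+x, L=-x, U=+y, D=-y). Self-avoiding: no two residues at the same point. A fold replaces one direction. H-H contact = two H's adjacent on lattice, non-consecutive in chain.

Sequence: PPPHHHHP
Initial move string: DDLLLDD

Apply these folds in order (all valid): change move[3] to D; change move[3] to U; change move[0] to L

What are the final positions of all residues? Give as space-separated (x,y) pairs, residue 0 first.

Answer: (0,0) (-1,0) (-1,-1) (-2,-1) (-2,0) (-3,0) (-3,-1) (-3,-2)

Derivation:
Initial moves: DDLLLDD
Fold: move[3]->D => DDLDLDD (positions: [(0, 0), (0, -1), (0, -2), (-1, -2), (-1, -3), (-2, -3), (-2, -4), (-2, -5)])
Fold: move[3]->U => DDLULDD (positions: [(0, 0), (0, -1), (0, -2), (-1, -2), (-1, -1), (-2, -1), (-2, -2), (-2, -3)])
Fold: move[0]->L => LDLULDD (positions: [(0, 0), (-1, 0), (-1, -1), (-2, -1), (-2, 0), (-3, 0), (-3, -1), (-3, -2)])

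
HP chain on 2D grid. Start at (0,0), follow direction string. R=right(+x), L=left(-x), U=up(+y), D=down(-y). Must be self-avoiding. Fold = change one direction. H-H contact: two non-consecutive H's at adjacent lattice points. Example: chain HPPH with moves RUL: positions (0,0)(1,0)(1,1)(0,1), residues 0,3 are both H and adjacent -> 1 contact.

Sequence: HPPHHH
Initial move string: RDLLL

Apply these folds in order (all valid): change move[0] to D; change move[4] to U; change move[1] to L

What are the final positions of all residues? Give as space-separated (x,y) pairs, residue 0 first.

Initial moves: RDLLL
Fold: move[0]->D => DDLLL (positions: [(0, 0), (0, -1), (0, -2), (-1, -2), (-2, -2), (-3, -2)])
Fold: move[4]->U => DDLLU (positions: [(0, 0), (0, -1), (0, -2), (-1, -2), (-2, -2), (-2, -1)])
Fold: move[1]->L => DLLLU (positions: [(0, 0), (0, -1), (-1, -1), (-2, -1), (-3, -1), (-3, 0)])

Answer: (0,0) (0,-1) (-1,-1) (-2,-1) (-3,-1) (-3,0)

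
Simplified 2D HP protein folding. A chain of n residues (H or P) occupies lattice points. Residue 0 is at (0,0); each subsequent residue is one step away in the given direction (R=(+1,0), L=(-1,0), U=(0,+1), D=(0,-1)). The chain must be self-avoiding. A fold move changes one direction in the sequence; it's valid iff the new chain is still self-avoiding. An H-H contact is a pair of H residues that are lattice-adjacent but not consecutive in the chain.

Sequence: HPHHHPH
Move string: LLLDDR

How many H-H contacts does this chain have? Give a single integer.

Positions: [(0, 0), (-1, 0), (-2, 0), (-3, 0), (-3, -1), (-3, -2), (-2, -2)]
No H-H contacts found.

Answer: 0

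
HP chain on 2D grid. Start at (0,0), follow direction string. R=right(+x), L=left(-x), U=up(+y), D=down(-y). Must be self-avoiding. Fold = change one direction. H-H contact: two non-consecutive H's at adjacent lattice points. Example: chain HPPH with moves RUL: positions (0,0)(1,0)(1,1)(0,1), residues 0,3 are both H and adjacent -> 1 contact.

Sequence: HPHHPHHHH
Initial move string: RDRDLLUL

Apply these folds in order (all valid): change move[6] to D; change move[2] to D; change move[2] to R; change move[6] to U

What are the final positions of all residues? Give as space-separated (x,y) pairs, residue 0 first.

Answer: (0,0) (1,0) (1,-1) (2,-1) (2,-2) (1,-2) (0,-2) (0,-1) (-1,-1)

Derivation:
Initial moves: RDRDLLUL
Fold: move[6]->D => RDRDLLDL (positions: [(0, 0), (1, 0), (1, -1), (2, -1), (2, -2), (1, -2), (0, -2), (0, -3), (-1, -3)])
Fold: move[2]->D => RDDDLLDL (positions: [(0, 0), (1, 0), (1, -1), (1, -2), (1, -3), (0, -3), (-1, -3), (-1, -4), (-2, -4)])
Fold: move[2]->R => RDRDLLDL (positions: [(0, 0), (1, 0), (1, -1), (2, -1), (2, -2), (1, -2), (0, -2), (0, -3), (-1, -3)])
Fold: move[6]->U => RDRDLLUL (positions: [(0, 0), (1, 0), (1, -1), (2, -1), (2, -2), (1, -2), (0, -2), (0, -1), (-1, -1)])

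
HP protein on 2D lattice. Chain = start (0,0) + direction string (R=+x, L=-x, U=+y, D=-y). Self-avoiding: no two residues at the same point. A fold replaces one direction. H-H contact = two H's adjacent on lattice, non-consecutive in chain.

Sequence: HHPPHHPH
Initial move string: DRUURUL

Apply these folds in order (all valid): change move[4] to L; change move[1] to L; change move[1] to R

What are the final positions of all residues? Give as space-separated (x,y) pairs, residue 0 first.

Initial moves: DRUURUL
Fold: move[4]->L => DRUULUL (positions: [(0, 0), (0, -1), (1, -1), (1, 0), (1, 1), (0, 1), (0, 2), (-1, 2)])
Fold: move[1]->L => DLUULUL (positions: [(0, 0), (0, -1), (-1, -1), (-1, 0), (-1, 1), (-2, 1), (-2, 2), (-3, 2)])
Fold: move[1]->R => DRUULUL (positions: [(0, 0), (0, -1), (1, -1), (1, 0), (1, 1), (0, 1), (0, 2), (-1, 2)])

Answer: (0,0) (0,-1) (1,-1) (1,0) (1,1) (0,1) (0,2) (-1,2)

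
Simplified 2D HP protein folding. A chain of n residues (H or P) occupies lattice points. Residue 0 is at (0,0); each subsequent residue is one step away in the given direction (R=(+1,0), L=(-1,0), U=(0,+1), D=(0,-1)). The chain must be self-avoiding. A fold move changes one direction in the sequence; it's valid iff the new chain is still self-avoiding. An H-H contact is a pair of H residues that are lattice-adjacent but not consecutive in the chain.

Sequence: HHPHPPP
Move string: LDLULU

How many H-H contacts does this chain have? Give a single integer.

Answer: 0

Derivation:
Positions: [(0, 0), (-1, 0), (-1, -1), (-2, -1), (-2, 0), (-3, 0), (-3, 1)]
No H-H contacts found.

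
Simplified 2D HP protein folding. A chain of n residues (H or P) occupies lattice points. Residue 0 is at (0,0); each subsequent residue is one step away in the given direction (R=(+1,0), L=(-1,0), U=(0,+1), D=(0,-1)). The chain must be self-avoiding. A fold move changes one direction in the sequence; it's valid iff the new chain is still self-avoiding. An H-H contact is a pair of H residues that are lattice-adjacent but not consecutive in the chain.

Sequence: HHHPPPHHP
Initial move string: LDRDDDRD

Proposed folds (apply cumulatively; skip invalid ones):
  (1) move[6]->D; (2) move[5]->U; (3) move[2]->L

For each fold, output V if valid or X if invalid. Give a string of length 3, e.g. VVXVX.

Answer: VXV

Derivation:
Initial: LDRDDDRD -> [(0, 0), (-1, 0), (-1, -1), (0, -1), (0, -2), (0, -3), (0, -4), (1, -4), (1, -5)]
Fold 1: move[6]->D => LDRDDDDD VALID
Fold 2: move[5]->U => LDRDDUDD INVALID (collision), skipped
Fold 3: move[2]->L => LDLDDDDD VALID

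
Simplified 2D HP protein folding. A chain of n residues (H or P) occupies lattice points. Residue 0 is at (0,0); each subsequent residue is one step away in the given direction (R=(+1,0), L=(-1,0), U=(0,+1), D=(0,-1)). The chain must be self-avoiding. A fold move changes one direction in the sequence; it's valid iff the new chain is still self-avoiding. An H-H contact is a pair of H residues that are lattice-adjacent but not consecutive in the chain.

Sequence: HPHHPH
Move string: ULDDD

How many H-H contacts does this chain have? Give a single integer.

Answer: 1

Derivation:
Positions: [(0, 0), (0, 1), (-1, 1), (-1, 0), (-1, -1), (-1, -2)]
H-H contact: residue 0 @(0,0) - residue 3 @(-1, 0)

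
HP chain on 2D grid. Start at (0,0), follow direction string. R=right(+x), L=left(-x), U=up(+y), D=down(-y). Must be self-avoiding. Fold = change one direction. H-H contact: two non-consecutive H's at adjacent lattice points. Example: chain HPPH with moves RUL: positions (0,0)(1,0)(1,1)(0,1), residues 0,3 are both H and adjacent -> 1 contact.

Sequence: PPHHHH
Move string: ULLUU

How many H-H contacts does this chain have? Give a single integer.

Answer: 0

Derivation:
Positions: [(0, 0), (0, 1), (-1, 1), (-2, 1), (-2, 2), (-2, 3)]
No H-H contacts found.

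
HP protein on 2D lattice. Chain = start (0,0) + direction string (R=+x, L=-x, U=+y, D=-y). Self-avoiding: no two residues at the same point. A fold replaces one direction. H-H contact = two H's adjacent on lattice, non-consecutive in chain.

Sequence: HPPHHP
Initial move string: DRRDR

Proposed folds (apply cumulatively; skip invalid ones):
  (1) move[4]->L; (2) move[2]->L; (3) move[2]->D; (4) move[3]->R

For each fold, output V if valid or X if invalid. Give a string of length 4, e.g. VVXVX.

Initial: DRRDR -> [(0, 0), (0, -1), (1, -1), (2, -1), (2, -2), (3, -2)]
Fold 1: move[4]->L => DRRDL VALID
Fold 2: move[2]->L => DRLDL INVALID (collision), skipped
Fold 3: move[2]->D => DRDDL VALID
Fold 4: move[3]->R => DRDRL INVALID (collision), skipped

Answer: VXVX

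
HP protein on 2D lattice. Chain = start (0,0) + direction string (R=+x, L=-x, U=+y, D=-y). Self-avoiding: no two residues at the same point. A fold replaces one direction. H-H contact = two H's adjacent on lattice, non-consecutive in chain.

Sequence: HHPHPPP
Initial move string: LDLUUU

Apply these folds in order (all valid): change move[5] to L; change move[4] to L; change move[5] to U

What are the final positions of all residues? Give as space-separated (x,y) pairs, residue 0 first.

Initial moves: LDLUUU
Fold: move[5]->L => LDLUUL (positions: [(0, 0), (-1, 0), (-1, -1), (-2, -1), (-2, 0), (-2, 1), (-3, 1)])
Fold: move[4]->L => LDLULL (positions: [(0, 0), (-1, 0), (-1, -1), (-2, -1), (-2, 0), (-3, 0), (-4, 0)])
Fold: move[5]->U => LDLULU (positions: [(0, 0), (-1, 0), (-1, -1), (-2, -1), (-2, 0), (-3, 0), (-3, 1)])

Answer: (0,0) (-1,0) (-1,-1) (-2,-1) (-2,0) (-3,0) (-3,1)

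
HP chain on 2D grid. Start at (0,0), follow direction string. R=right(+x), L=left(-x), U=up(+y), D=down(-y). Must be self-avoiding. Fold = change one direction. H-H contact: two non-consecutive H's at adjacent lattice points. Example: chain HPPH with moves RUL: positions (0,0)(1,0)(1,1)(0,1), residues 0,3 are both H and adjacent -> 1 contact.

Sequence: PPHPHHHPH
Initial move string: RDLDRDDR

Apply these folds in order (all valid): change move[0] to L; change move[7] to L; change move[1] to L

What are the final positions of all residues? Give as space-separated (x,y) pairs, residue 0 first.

Answer: (0,0) (-1,0) (-2,0) (-3,0) (-3,-1) (-2,-1) (-2,-2) (-2,-3) (-3,-3)

Derivation:
Initial moves: RDLDRDDR
Fold: move[0]->L => LDLDRDDR (positions: [(0, 0), (-1, 0), (-1, -1), (-2, -1), (-2, -2), (-1, -2), (-1, -3), (-1, -4), (0, -4)])
Fold: move[7]->L => LDLDRDDL (positions: [(0, 0), (-1, 0), (-1, -1), (-2, -1), (-2, -2), (-1, -2), (-1, -3), (-1, -4), (-2, -4)])
Fold: move[1]->L => LLLDRDDL (positions: [(0, 0), (-1, 0), (-2, 0), (-3, 0), (-3, -1), (-2, -1), (-2, -2), (-2, -3), (-3, -3)])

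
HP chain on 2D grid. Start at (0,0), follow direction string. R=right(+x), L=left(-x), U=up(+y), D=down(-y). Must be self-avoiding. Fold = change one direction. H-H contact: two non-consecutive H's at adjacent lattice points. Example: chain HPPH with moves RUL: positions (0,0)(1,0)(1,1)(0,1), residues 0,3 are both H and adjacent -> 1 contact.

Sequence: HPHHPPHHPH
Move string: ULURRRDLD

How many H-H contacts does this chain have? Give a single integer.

Answer: 1

Derivation:
Positions: [(0, 0), (0, 1), (-1, 1), (-1, 2), (0, 2), (1, 2), (2, 2), (2, 1), (1, 1), (1, 0)]
H-H contact: residue 0 @(0,0) - residue 9 @(1, 0)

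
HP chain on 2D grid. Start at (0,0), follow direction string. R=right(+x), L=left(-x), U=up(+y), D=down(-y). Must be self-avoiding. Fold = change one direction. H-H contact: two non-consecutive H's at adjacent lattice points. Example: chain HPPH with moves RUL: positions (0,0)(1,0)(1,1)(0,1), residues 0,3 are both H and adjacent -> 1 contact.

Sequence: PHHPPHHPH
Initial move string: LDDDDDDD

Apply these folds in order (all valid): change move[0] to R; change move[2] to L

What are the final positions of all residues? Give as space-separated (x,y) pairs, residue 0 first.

Answer: (0,0) (1,0) (1,-1) (0,-1) (0,-2) (0,-3) (0,-4) (0,-5) (0,-6)

Derivation:
Initial moves: LDDDDDDD
Fold: move[0]->R => RDDDDDDD (positions: [(0, 0), (1, 0), (1, -1), (1, -2), (1, -3), (1, -4), (1, -5), (1, -6), (1, -7)])
Fold: move[2]->L => RDLDDDDD (positions: [(0, 0), (1, 0), (1, -1), (0, -1), (0, -2), (0, -3), (0, -4), (0, -5), (0, -6)])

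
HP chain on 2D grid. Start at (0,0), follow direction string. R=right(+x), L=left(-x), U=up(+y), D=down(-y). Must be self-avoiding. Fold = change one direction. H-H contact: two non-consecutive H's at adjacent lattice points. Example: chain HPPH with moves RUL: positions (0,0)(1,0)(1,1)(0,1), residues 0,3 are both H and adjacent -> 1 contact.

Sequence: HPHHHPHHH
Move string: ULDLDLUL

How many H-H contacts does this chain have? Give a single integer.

Answer: 2

Derivation:
Positions: [(0, 0), (0, 1), (-1, 1), (-1, 0), (-2, 0), (-2, -1), (-3, -1), (-3, 0), (-4, 0)]
H-H contact: residue 0 @(0,0) - residue 3 @(-1, 0)
H-H contact: residue 4 @(-2,0) - residue 7 @(-3, 0)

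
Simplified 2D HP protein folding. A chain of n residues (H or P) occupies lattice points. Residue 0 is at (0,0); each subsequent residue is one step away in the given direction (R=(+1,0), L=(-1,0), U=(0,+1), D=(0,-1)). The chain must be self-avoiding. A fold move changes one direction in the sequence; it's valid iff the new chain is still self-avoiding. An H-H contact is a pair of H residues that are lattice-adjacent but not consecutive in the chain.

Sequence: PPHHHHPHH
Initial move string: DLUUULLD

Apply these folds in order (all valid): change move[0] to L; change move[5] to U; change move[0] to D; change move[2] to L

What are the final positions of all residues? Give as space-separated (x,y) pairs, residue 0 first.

Initial moves: DLUUULLD
Fold: move[0]->L => LLUUULLD (positions: [(0, 0), (-1, 0), (-2, 0), (-2, 1), (-2, 2), (-2, 3), (-3, 3), (-4, 3), (-4, 2)])
Fold: move[5]->U => LLUUUULD (positions: [(0, 0), (-1, 0), (-2, 0), (-2, 1), (-2, 2), (-2, 3), (-2, 4), (-3, 4), (-3, 3)])
Fold: move[0]->D => DLUUUULD (positions: [(0, 0), (0, -1), (-1, -1), (-1, 0), (-1, 1), (-1, 2), (-1, 3), (-2, 3), (-2, 2)])
Fold: move[2]->L => DLLUUULD (positions: [(0, 0), (0, -1), (-1, -1), (-2, -1), (-2, 0), (-2, 1), (-2, 2), (-3, 2), (-3, 1)])

Answer: (0,0) (0,-1) (-1,-1) (-2,-1) (-2,0) (-2,1) (-2,2) (-3,2) (-3,1)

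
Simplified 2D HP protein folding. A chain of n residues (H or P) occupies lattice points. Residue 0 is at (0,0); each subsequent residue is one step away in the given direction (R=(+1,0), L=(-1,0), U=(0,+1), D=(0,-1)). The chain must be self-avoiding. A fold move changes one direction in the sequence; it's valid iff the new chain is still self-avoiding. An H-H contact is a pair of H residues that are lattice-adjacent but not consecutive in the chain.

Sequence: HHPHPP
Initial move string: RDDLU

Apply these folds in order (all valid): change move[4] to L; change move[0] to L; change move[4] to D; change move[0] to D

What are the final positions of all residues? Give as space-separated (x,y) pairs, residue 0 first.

Initial moves: RDDLU
Fold: move[4]->L => RDDLL (positions: [(0, 0), (1, 0), (1, -1), (1, -2), (0, -2), (-1, -2)])
Fold: move[0]->L => LDDLL (positions: [(0, 0), (-1, 0), (-1, -1), (-1, -2), (-2, -2), (-3, -2)])
Fold: move[4]->D => LDDLD (positions: [(0, 0), (-1, 0), (-1, -1), (-1, -2), (-2, -2), (-2, -3)])
Fold: move[0]->D => DDDLD (positions: [(0, 0), (0, -1), (0, -2), (0, -3), (-1, -3), (-1, -4)])

Answer: (0,0) (0,-1) (0,-2) (0,-3) (-1,-3) (-1,-4)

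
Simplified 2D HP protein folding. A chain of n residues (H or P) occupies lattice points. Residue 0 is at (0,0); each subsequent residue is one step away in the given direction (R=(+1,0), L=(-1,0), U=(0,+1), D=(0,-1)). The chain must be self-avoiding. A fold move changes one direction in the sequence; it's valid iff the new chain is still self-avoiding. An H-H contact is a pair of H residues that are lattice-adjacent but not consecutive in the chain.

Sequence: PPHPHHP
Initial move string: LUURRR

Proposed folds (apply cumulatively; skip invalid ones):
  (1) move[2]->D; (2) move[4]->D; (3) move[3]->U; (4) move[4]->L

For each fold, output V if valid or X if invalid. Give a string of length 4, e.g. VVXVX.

Initial: LUURRR -> [(0, 0), (-1, 0), (-1, 1), (-1, 2), (0, 2), (1, 2), (2, 2)]
Fold 1: move[2]->D => LUDRRR INVALID (collision), skipped
Fold 2: move[4]->D => LUURDR VALID
Fold 3: move[3]->U => LUUUDR INVALID (collision), skipped
Fold 4: move[4]->L => LUURLR INVALID (collision), skipped

Answer: XVXX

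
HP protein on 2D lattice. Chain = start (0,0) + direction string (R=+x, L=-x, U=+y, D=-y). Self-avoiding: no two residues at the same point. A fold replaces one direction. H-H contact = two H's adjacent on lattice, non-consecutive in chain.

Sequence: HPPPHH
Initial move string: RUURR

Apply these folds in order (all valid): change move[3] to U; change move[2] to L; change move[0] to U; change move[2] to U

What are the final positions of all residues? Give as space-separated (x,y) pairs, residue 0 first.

Initial moves: RUURR
Fold: move[3]->U => RUUUR (positions: [(0, 0), (1, 0), (1, 1), (1, 2), (1, 3), (2, 3)])
Fold: move[2]->L => RULUR (positions: [(0, 0), (1, 0), (1, 1), (0, 1), (0, 2), (1, 2)])
Fold: move[0]->U => UULUR (positions: [(0, 0), (0, 1), (0, 2), (-1, 2), (-1, 3), (0, 3)])
Fold: move[2]->U => UUUUR (positions: [(0, 0), (0, 1), (0, 2), (0, 3), (0, 4), (1, 4)])

Answer: (0,0) (0,1) (0,2) (0,3) (0,4) (1,4)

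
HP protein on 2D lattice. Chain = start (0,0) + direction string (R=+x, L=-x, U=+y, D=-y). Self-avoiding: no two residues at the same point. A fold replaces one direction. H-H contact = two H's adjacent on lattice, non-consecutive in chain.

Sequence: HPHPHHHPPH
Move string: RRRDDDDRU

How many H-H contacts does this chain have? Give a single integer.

Positions: [(0, 0), (1, 0), (2, 0), (3, 0), (3, -1), (3, -2), (3, -3), (3, -4), (4, -4), (4, -3)]
H-H contact: residue 6 @(3,-3) - residue 9 @(4, -3)

Answer: 1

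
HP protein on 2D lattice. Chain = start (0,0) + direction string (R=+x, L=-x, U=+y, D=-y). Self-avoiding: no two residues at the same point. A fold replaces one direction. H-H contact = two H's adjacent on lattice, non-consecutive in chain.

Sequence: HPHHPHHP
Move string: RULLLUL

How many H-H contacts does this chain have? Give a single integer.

Positions: [(0, 0), (1, 0), (1, 1), (0, 1), (-1, 1), (-2, 1), (-2, 2), (-3, 2)]
H-H contact: residue 0 @(0,0) - residue 3 @(0, 1)

Answer: 1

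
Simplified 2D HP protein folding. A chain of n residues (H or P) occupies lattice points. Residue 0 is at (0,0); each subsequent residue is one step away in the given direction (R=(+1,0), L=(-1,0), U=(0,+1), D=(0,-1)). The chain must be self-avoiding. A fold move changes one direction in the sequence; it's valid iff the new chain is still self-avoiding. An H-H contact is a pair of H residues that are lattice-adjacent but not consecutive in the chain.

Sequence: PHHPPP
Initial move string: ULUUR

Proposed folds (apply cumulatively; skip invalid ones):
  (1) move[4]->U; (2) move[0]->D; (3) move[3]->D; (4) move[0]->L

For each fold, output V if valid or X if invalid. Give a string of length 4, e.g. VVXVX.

Answer: VVXV

Derivation:
Initial: ULUUR -> [(0, 0), (0, 1), (-1, 1), (-1, 2), (-1, 3), (0, 3)]
Fold 1: move[4]->U => ULUUU VALID
Fold 2: move[0]->D => DLUUU VALID
Fold 3: move[3]->D => DLUDU INVALID (collision), skipped
Fold 4: move[0]->L => LLUUU VALID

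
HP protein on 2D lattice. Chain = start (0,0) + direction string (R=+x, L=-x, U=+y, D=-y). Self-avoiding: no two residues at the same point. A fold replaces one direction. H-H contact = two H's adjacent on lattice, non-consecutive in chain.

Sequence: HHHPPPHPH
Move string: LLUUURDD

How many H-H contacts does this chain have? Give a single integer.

Answer: 1

Derivation:
Positions: [(0, 0), (-1, 0), (-2, 0), (-2, 1), (-2, 2), (-2, 3), (-1, 3), (-1, 2), (-1, 1)]
H-H contact: residue 1 @(-1,0) - residue 8 @(-1, 1)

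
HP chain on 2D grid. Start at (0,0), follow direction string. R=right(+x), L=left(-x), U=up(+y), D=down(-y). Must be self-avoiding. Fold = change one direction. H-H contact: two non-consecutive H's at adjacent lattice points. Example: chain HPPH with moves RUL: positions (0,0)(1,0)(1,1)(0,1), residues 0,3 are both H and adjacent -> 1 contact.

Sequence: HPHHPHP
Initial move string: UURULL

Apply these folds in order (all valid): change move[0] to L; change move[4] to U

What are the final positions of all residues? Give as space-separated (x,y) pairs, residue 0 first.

Initial moves: UURULL
Fold: move[0]->L => LURULL (positions: [(0, 0), (-1, 0), (-1, 1), (0, 1), (0, 2), (-1, 2), (-2, 2)])
Fold: move[4]->U => LURUUL (positions: [(0, 0), (-1, 0), (-1, 1), (0, 1), (0, 2), (0, 3), (-1, 3)])

Answer: (0,0) (-1,0) (-1,1) (0,1) (0,2) (0,3) (-1,3)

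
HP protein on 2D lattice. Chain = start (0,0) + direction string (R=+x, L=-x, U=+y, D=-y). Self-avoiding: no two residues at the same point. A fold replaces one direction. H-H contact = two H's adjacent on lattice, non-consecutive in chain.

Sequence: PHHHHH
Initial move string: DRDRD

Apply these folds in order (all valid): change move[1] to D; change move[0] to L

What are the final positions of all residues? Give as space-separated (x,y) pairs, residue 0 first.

Answer: (0,0) (-1,0) (-1,-1) (-1,-2) (0,-2) (0,-3)

Derivation:
Initial moves: DRDRD
Fold: move[1]->D => DDDRD (positions: [(0, 0), (0, -1), (0, -2), (0, -3), (1, -3), (1, -4)])
Fold: move[0]->L => LDDRD (positions: [(0, 0), (-1, 0), (-1, -1), (-1, -2), (0, -2), (0, -3)])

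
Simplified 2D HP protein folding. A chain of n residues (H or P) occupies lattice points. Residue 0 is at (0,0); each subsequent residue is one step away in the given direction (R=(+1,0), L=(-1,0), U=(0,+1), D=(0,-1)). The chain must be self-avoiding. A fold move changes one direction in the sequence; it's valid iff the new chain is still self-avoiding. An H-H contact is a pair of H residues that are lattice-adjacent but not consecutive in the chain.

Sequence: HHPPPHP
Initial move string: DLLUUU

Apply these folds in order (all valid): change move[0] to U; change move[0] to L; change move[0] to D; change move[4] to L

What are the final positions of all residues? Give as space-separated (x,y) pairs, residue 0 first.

Answer: (0,0) (0,-1) (-1,-1) (-2,-1) (-2,0) (-3,0) (-3,1)

Derivation:
Initial moves: DLLUUU
Fold: move[0]->U => ULLUUU (positions: [(0, 0), (0, 1), (-1, 1), (-2, 1), (-2, 2), (-2, 3), (-2, 4)])
Fold: move[0]->L => LLLUUU (positions: [(0, 0), (-1, 0), (-2, 0), (-3, 0), (-3, 1), (-3, 2), (-3, 3)])
Fold: move[0]->D => DLLUUU (positions: [(0, 0), (0, -1), (-1, -1), (-2, -1), (-2, 0), (-2, 1), (-2, 2)])
Fold: move[4]->L => DLLULU (positions: [(0, 0), (0, -1), (-1, -1), (-2, -1), (-2, 0), (-3, 0), (-3, 1)])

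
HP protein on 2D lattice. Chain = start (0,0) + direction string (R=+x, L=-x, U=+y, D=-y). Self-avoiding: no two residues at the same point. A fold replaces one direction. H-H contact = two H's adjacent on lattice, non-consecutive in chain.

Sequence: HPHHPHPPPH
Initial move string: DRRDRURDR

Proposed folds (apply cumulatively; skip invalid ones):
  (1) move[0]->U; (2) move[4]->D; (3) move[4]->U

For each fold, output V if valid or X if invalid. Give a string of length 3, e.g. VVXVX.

Answer: VXX

Derivation:
Initial: DRRDRURDR -> [(0, 0), (0, -1), (1, -1), (2, -1), (2, -2), (3, -2), (3, -1), (4, -1), (4, -2), (5, -2)]
Fold 1: move[0]->U => URRDRURDR VALID
Fold 2: move[4]->D => URRDDURDR INVALID (collision), skipped
Fold 3: move[4]->U => URRDUURDR INVALID (collision), skipped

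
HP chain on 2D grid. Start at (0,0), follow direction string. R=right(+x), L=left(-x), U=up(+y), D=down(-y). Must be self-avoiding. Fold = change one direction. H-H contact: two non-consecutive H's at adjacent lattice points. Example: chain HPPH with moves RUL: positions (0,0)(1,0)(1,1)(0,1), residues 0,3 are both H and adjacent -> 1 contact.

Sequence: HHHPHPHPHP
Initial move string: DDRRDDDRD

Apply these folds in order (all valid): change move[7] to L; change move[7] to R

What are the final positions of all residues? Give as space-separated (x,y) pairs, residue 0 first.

Initial moves: DDRRDDDRD
Fold: move[7]->L => DDRRDDDLD (positions: [(0, 0), (0, -1), (0, -2), (1, -2), (2, -2), (2, -3), (2, -4), (2, -5), (1, -5), (1, -6)])
Fold: move[7]->R => DDRRDDDRD (positions: [(0, 0), (0, -1), (0, -2), (1, -2), (2, -2), (2, -3), (2, -4), (2, -5), (3, -5), (3, -6)])

Answer: (0,0) (0,-1) (0,-2) (1,-2) (2,-2) (2,-3) (2,-4) (2,-5) (3,-5) (3,-6)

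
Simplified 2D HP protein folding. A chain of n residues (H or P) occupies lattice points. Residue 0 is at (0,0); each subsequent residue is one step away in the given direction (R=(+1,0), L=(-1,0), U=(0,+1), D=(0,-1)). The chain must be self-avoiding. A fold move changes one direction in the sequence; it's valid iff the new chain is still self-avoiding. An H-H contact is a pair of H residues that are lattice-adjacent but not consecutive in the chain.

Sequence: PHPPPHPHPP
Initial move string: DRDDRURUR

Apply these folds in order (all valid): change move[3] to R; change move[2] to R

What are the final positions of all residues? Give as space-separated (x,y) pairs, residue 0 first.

Initial moves: DRDDRURUR
Fold: move[3]->R => DRDRRURUR (positions: [(0, 0), (0, -1), (1, -1), (1, -2), (2, -2), (3, -2), (3, -1), (4, -1), (4, 0), (5, 0)])
Fold: move[2]->R => DRRRRURUR (positions: [(0, 0), (0, -1), (1, -1), (2, -1), (3, -1), (4, -1), (4, 0), (5, 0), (5, 1), (6, 1)])

Answer: (0,0) (0,-1) (1,-1) (2,-1) (3,-1) (4,-1) (4,0) (5,0) (5,1) (6,1)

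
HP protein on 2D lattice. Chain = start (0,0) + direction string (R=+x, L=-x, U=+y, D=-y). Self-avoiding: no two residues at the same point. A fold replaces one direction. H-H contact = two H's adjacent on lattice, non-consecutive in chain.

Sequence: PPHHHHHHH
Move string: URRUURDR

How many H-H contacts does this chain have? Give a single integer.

Answer: 1

Derivation:
Positions: [(0, 0), (0, 1), (1, 1), (2, 1), (2, 2), (2, 3), (3, 3), (3, 2), (4, 2)]
H-H contact: residue 4 @(2,2) - residue 7 @(3, 2)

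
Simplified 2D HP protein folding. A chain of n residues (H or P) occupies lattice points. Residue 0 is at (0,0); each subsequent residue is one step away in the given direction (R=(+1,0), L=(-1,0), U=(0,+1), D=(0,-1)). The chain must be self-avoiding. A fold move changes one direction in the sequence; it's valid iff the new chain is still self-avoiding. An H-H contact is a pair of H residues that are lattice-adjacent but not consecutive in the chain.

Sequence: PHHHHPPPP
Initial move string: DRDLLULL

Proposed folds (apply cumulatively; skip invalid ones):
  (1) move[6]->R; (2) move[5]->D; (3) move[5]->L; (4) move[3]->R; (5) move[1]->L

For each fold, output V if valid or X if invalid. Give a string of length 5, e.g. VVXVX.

Answer: XVVXV

Derivation:
Initial: DRDLLULL -> [(0, 0), (0, -1), (1, -1), (1, -2), (0, -2), (-1, -2), (-1, -1), (-2, -1), (-3, -1)]
Fold 1: move[6]->R => DRDLLURL INVALID (collision), skipped
Fold 2: move[5]->D => DRDLLDLL VALID
Fold 3: move[5]->L => DRDLLLLL VALID
Fold 4: move[3]->R => DRDRLLLL INVALID (collision), skipped
Fold 5: move[1]->L => DLDLLLLL VALID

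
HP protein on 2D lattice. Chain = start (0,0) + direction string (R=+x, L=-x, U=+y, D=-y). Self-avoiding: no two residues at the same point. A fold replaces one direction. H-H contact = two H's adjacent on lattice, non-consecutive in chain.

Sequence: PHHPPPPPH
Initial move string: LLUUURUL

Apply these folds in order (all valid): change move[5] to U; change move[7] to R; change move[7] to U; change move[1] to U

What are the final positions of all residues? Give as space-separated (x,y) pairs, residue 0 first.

Answer: (0,0) (-1,0) (-1,1) (-1,2) (-1,3) (-1,4) (-1,5) (-1,6) (-1,7)

Derivation:
Initial moves: LLUUURUL
Fold: move[5]->U => LLUUUUUL (positions: [(0, 0), (-1, 0), (-2, 0), (-2, 1), (-2, 2), (-2, 3), (-2, 4), (-2, 5), (-3, 5)])
Fold: move[7]->R => LLUUUUUR (positions: [(0, 0), (-1, 0), (-2, 0), (-2, 1), (-2, 2), (-2, 3), (-2, 4), (-2, 5), (-1, 5)])
Fold: move[7]->U => LLUUUUUU (positions: [(0, 0), (-1, 0), (-2, 0), (-2, 1), (-2, 2), (-2, 3), (-2, 4), (-2, 5), (-2, 6)])
Fold: move[1]->U => LUUUUUUU (positions: [(0, 0), (-1, 0), (-1, 1), (-1, 2), (-1, 3), (-1, 4), (-1, 5), (-1, 6), (-1, 7)])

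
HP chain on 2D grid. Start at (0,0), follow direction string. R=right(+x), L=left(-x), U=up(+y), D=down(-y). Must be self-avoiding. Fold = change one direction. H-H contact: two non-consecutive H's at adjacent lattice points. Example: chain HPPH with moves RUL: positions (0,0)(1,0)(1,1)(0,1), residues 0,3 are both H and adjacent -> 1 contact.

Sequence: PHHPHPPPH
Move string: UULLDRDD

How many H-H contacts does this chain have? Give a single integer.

Answer: 0

Derivation:
Positions: [(0, 0), (0, 1), (0, 2), (-1, 2), (-2, 2), (-2, 1), (-1, 1), (-1, 0), (-1, -1)]
No H-H contacts found.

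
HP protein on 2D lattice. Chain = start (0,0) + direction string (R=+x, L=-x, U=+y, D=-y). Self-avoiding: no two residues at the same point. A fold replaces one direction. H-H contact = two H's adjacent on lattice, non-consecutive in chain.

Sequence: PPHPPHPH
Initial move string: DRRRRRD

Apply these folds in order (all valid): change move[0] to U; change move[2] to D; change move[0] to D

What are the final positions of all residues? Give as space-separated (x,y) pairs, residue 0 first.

Answer: (0,0) (0,-1) (1,-1) (1,-2) (2,-2) (3,-2) (4,-2) (4,-3)

Derivation:
Initial moves: DRRRRRD
Fold: move[0]->U => URRRRRD (positions: [(0, 0), (0, 1), (1, 1), (2, 1), (3, 1), (4, 1), (5, 1), (5, 0)])
Fold: move[2]->D => URDRRRD (positions: [(0, 0), (0, 1), (1, 1), (1, 0), (2, 0), (3, 0), (4, 0), (4, -1)])
Fold: move[0]->D => DRDRRRD (positions: [(0, 0), (0, -1), (1, -1), (1, -2), (2, -2), (3, -2), (4, -2), (4, -3)])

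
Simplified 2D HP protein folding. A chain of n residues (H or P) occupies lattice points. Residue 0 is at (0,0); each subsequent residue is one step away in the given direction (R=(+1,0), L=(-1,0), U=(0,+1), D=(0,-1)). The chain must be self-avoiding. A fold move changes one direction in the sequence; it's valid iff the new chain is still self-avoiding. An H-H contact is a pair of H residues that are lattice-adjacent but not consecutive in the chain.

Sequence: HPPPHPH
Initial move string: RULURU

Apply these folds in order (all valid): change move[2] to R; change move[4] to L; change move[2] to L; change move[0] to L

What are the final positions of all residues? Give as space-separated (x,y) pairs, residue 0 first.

Initial moves: RULURU
Fold: move[2]->R => RURURU (positions: [(0, 0), (1, 0), (1, 1), (2, 1), (2, 2), (3, 2), (3, 3)])
Fold: move[4]->L => RURULU (positions: [(0, 0), (1, 0), (1, 1), (2, 1), (2, 2), (1, 2), (1, 3)])
Fold: move[2]->L => RULULU (positions: [(0, 0), (1, 0), (1, 1), (0, 1), (0, 2), (-1, 2), (-1, 3)])
Fold: move[0]->L => LULULU (positions: [(0, 0), (-1, 0), (-1, 1), (-2, 1), (-2, 2), (-3, 2), (-3, 3)])

Answer: (0,0) (-1,0) (-1,1) (-2,1) (-2,2) (-3,2) (-3,3)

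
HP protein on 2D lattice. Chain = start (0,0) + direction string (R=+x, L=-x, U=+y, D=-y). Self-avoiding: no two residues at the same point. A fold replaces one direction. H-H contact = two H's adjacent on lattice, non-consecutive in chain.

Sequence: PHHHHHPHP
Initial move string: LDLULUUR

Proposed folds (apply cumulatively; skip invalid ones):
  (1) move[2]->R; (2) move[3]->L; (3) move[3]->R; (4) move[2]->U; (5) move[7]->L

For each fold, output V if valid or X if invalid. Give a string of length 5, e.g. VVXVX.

Initial: LDLULUUR -> [(0, 0), (-1, 0), (-1, -1), (-2, -1), (-2, 0), (-3, 0), (-3, 1), (-3, 2), (-2, 2)]
Fold 1: move[2]->R => LDRULUUR INVALID (collision), skipped
Fold 2: move[3]->L => LDLLLUUR VALID
Fold 3: move[3]->R => LDLRLUUR INVALID (collision), skipped
Fold 4: move[2]->U => LDULLUUR INVALID (collision), skipped
Fold 5: move[7]->L => LDLLLUUL VALID

Answer: XVXXV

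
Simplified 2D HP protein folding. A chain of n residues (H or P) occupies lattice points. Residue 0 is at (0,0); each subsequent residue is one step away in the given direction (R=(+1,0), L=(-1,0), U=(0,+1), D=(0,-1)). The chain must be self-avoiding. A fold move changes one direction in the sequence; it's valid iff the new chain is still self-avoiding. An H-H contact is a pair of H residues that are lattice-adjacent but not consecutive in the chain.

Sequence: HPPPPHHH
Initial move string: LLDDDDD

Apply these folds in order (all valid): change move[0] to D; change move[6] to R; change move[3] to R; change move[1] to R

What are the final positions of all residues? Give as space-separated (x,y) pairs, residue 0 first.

Answer: (0,0) (0,-1) (1,-1) (1,-2) (2,-2) (2,-3) (2,-4) (3,-4)

Derivation:
Initial moves: LLDDDDD
Fold: move[0]->D => DLDDDDD (positions: [(0, 0), (0, -1), (-1, -1), (-1, -2), (-1, -3), (-1, -4), (-1, -5), (-1, -6)])
Fold: move[6]->R => DLDDDDR (positions: [(0, 0), (0, -1), (-1, -1), (-1, -2), (-1, -3), (-1, -4), (-1, -5), (0, -5)])
Fold: move[3]->R => DLDRDDR (positions: [(0, 0), (0, -1), (-1, -1), (-1, -2), (0, -2), (0, -3), (0, -4), (1, -4)])
Fold: move[1]->R => DRDRDDR (positions: [(0, 0), (0, -1), (1, -1), (1, -2), (2, -2), (2, -3), (2, -4), (3, -4)])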